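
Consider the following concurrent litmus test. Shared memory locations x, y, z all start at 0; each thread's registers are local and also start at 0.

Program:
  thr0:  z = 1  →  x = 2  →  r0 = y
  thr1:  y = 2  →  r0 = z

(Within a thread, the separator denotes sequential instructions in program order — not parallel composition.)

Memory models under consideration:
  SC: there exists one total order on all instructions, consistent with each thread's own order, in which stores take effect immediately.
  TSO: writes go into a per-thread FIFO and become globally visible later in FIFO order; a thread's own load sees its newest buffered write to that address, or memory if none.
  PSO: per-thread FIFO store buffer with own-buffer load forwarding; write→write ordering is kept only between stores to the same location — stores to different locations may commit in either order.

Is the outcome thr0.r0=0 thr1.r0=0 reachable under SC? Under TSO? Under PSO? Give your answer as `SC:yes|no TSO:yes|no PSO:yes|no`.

outcome vector order: (thr0.r0,thr1.r0)
under SC → 0/1 2/0 2/1
under TSO → 0/0 0/1 2/0 2/1
under PSO → 0/0 0/1 2/0 2/1
target 0/0 ∈ {TSO,PSO}

SC:no TSO:yes PSO:yes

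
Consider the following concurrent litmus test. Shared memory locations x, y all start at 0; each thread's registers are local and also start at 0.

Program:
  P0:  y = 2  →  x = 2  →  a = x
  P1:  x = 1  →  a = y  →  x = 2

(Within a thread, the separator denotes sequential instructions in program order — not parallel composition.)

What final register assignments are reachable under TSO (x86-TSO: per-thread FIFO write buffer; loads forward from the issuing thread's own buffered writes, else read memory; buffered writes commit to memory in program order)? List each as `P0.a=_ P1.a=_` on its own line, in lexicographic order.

P0.a=1 P1.a=0
P0.a=1 P1.a=2
P0.a=2 P1.a=0
P0.a=2 P1.a=2

outcome vector order: (P0.a,P1.a)
|TSO outcomes| = 4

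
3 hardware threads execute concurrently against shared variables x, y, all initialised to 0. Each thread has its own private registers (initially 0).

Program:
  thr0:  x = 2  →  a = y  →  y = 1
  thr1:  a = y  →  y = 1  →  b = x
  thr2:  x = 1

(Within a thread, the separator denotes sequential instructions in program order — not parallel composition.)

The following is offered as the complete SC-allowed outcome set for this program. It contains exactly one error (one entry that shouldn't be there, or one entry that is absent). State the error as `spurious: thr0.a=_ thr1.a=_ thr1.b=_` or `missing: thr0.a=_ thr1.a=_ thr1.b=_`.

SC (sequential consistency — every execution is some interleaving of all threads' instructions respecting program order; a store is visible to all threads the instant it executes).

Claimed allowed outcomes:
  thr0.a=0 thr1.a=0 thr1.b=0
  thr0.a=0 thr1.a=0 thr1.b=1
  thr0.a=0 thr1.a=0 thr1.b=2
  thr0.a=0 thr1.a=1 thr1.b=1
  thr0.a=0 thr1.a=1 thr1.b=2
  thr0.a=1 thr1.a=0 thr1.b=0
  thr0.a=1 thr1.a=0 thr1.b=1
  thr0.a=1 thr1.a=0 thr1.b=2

outcome vector order: (thr0.a,thr1.a,thr1.b)
SC: 7 outcomes — {(0,0,1) (0,0,2) (0,1,1) (0,1,2) (1,0,0) (1,0,1) (1,0,2)}
claimed∖SC = {(0,0,0)}

spurious: thr0.a=0 thr1.a=0 thr1.b=0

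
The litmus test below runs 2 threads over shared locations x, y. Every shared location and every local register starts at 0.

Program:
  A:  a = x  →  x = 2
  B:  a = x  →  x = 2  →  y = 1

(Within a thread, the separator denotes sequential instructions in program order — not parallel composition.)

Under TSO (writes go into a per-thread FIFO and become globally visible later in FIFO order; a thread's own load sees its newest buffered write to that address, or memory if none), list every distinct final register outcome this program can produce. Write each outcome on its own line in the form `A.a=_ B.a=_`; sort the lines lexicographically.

A.a=0 B.a=0
A.a=0 B.a=2
A.a=2 B.a=0

outcome vector order: (A.a,B.a)
|TSO outcomes| = 3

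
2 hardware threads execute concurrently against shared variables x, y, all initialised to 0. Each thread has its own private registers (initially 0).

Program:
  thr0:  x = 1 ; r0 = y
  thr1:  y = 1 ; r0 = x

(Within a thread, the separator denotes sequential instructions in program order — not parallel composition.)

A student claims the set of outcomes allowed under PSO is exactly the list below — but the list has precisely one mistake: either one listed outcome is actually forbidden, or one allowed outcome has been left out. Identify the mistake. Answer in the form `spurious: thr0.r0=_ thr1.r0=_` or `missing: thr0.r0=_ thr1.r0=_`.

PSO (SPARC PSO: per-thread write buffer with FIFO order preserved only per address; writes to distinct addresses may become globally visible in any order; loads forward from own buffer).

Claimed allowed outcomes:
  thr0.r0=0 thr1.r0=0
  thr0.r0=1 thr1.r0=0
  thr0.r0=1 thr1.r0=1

missing: thr0.r0=0 thr1.r0=1

outcome vector order: (thr0.r0,thr1.r0)
PSO (4): 0/0; 0/1; 1/0; 1/1
PSO∖claimed = {0/1}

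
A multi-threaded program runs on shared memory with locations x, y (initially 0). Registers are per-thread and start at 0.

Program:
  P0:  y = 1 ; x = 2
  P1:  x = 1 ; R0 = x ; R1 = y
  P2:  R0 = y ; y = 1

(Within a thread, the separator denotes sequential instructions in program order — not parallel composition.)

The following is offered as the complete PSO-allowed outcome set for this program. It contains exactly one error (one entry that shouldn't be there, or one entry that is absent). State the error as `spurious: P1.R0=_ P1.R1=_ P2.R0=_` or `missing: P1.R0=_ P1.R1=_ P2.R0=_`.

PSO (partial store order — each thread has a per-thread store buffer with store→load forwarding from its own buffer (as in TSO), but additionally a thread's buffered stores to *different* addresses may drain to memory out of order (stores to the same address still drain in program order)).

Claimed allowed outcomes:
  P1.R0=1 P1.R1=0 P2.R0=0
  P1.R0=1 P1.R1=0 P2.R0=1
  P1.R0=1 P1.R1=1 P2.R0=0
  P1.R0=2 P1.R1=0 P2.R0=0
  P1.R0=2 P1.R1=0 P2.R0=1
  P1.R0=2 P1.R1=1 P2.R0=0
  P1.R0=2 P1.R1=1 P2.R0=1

outcome vector order: (P1.R0,P1.R1,P2.R0)
under PSO → <1 0 0> <1 0 1> <1 1 0> <1 1 1> <2 0 0> <2 0 1> <2 1 0> <2 1 1>
PSO∖claimed = {<1 1 1>}

missing: P1.R0=1 P1.R1=1 P2.R0=1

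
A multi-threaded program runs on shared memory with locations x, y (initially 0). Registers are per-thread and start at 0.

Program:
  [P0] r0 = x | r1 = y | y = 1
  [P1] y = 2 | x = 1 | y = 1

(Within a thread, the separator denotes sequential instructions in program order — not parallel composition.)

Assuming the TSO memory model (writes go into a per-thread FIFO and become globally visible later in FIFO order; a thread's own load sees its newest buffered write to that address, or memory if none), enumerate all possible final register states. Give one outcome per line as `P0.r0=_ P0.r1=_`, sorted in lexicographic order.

outcome vector order: (P0.r0,P0.r1)
|TSO outcomes| = 5

P0.r0=0 P0.r1=0
P0.r0=0 P0.r1=1
P0.r0=0 P0.r1=2
P0.r0=1 P0.r1=1
P0.r0=1 P0.r1=2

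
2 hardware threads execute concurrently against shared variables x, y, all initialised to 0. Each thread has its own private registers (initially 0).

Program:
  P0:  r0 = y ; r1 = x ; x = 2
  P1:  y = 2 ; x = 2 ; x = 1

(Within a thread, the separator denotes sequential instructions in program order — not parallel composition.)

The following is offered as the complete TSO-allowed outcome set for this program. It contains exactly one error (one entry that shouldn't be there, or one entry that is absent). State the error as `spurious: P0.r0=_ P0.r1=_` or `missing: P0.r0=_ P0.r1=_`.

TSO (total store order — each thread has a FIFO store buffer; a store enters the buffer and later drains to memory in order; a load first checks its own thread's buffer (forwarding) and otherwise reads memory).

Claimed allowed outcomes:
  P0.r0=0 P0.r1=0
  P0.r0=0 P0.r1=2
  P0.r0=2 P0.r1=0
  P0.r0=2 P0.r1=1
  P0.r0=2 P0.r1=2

outcome vector order: (P0.r0,P0.r1)
TSO: 6 outcomes — {00 01 02 20 21 22}
TSO∖claimed = {01}

missing: P0.r0=0 P0.r1=1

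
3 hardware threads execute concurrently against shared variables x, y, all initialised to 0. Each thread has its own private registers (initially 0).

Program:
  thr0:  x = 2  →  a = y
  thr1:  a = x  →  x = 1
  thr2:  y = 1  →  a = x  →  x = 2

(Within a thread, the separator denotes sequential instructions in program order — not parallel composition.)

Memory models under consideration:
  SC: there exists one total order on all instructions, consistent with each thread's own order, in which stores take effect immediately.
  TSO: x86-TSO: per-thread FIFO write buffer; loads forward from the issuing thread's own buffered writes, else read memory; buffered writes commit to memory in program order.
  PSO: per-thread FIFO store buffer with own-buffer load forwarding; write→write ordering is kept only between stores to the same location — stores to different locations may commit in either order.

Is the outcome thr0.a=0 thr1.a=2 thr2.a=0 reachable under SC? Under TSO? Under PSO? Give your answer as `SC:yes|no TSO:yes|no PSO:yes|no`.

outcome vector order: (thr0.a,thr1.a,thr2.a)
[SC] allowed = {<0 0 1>; <0 0 2>; <0 2 1>; <0 2 2>; <1 0 0>; <1 0 1>; <1 0 2>; <1 2 0>; <1 2 1>; <1 2 2>}
[TSO] allowed = {<0 0 0>; <0 0 1>; <0 0 2>; <0 2 0>; <0 2 1>; <0 2 2>; <1 0 0>; <1 0 1>; <1 0 2>; <1 2 0>; <1 2 1>; <1 2 2>}
[PSO] allowed = {<0 0 0>; <0 0 1>; <0 0 2>; <0 2 0>; <0 2 1>; <0 2 2>; <1 0 0>; <1 0 1>; <1 0 2>; <1 2 0>; <1 2 1>; <1 2 2>}
target <0 2 0> ∈ {TSO,PSO}

SC:no TSO:yes PSO:yes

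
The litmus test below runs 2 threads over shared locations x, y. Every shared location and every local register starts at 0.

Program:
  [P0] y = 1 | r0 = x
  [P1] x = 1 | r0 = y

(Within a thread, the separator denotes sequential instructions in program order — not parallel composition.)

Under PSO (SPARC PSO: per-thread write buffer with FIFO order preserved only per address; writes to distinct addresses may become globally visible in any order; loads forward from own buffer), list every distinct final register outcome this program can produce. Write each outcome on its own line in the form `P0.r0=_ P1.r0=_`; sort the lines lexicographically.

P0.r0=0 P1.r0=0
P0.r0=0 P1.r0=1
P0.r0=1 P1.r0=0
P0.r0=1 P1.r0=1

outcome vector order: (P0.r0,P1.r0)
|PSO outcomes| = 4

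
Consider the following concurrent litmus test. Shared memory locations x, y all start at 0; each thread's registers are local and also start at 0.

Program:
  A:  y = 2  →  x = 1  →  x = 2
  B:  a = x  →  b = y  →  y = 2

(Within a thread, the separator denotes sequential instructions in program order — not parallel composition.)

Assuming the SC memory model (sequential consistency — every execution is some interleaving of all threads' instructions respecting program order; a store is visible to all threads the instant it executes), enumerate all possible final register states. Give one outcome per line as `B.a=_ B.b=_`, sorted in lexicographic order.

outcome vector order: (B.a,B.b)
|SC outcomes| = 4

B.a=0 B.b=0
B.a=0 B.b=2
B.a=1 B.b=2
B.a=2 B.b=2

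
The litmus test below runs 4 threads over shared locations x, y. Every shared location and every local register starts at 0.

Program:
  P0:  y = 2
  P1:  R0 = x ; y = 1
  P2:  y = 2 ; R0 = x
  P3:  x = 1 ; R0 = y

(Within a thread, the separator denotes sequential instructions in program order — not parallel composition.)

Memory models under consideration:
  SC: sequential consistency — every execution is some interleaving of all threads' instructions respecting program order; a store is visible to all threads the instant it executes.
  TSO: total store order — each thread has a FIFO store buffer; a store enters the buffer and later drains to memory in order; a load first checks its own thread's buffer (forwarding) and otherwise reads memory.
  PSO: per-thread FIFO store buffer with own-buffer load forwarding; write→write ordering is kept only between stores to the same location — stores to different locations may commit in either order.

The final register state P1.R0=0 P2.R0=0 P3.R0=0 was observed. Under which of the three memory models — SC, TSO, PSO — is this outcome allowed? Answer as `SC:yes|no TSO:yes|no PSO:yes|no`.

outcome vector order: (P1.R0,P2.R0,P3.R0)
SC: 10 outcomes — {001; 002; 010; 011; 012; 101; 102; 110; 111; 112}
TSO: 12 outcomes — {000; 001; 002; 010; 011; 012; 100; 101; 102; 110; 111; 112}
PSO: 12 outcomes — {000; 001; 002; 010; 011; 012; 100; 101; 102; 110; 111; 112}
target 000 ∈ {TSO,PSO}

SC:no TSO:yes PSO:yes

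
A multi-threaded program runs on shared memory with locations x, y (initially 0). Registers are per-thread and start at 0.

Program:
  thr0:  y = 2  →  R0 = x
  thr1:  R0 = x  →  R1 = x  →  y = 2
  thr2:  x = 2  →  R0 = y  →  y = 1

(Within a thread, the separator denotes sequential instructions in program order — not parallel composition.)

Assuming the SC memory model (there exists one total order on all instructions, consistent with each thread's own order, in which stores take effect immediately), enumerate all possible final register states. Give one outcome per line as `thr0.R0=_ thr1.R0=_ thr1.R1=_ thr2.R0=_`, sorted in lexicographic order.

outcome vector order: (thr0.R0,thr1.R0,thr1.R1,thr2.R0)
|SC outcomes| = 9

thr0.R0=0 thr1.R0=0 thr1.R1=0 thr2.R0=2
thr0.R0=0 thr1.R0=0 thr1.R1=2 thr2.R0=2
thr0.R0=0 thr1.R0=2 thr1.R1=2 thr2.R0=2
thr0.R0=2 thr1.R0=0 thr1.R1=0 thr2.R0=0
thr0.R0=2 thr1.R0=0 thr1.R1=0 thr2.R0=2
thr0.R0=2 thr1.R0=0 thr1.R1=2 thr2.R0=0
thr0.R0=2 thr1.R0=0 thr1.R1=2 thr2.R0=2
thr0.R0=2 thr1.R0=2 thr1.R1=2 thr2.R0=0
thr0.R0=2 thr1.R0=2 thr1.R1=2 thr2.R0=2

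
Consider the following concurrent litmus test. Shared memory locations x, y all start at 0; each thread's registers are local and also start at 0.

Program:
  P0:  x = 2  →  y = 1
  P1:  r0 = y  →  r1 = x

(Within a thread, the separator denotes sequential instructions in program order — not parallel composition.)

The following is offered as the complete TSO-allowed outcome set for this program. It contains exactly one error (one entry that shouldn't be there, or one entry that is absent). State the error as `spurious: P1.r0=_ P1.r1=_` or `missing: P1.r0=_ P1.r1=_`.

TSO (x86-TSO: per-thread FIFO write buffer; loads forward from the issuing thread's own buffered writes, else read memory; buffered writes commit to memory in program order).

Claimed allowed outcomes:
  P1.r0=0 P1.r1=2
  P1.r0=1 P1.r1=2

missing: P1.r0=0 P1.r1=0

outcome vector order: (P1.r0,P1.r1)
[TSO] allowed = {(0,0); (0,2); (1,2)}
TSO∖claimed = {(0,0)}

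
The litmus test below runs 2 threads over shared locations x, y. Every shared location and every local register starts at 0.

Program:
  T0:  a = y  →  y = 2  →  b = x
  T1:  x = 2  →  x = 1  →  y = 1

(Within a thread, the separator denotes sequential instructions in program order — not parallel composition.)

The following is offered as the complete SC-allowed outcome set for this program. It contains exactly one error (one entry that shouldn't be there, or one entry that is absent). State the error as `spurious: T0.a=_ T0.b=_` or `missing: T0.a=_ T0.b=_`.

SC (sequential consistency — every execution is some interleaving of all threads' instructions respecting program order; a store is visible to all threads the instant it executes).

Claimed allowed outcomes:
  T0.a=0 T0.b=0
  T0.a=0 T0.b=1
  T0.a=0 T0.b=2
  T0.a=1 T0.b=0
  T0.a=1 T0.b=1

spurious: T0.a=1 T0.b=0

outcome vector order: (T0.a,T0.b)
[SC] allowed = {00 01 02 11}
claimed∖SC = {10}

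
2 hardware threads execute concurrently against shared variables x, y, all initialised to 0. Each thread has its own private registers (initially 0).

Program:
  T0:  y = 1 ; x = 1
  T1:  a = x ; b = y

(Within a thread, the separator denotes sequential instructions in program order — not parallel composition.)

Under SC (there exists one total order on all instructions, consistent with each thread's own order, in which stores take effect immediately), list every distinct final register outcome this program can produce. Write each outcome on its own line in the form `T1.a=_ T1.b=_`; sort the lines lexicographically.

T1.a=0 T1.b=0
T1.a=0 T1.b=1
T1.a=1 T1.b=1

outcome vector order: (T1.a,T1.b)
|SC outcomes| = 3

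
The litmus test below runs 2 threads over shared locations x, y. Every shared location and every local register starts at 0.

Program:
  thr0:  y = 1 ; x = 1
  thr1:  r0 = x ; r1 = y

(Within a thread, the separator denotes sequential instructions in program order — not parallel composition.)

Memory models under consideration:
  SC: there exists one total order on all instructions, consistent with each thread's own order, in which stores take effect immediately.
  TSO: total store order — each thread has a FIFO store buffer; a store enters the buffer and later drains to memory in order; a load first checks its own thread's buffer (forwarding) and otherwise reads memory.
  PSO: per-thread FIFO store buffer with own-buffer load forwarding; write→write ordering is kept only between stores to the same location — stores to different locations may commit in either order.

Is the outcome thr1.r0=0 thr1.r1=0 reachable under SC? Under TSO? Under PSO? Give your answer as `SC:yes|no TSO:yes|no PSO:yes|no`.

SC:yes TSO:yes PSO:yes

outcome vector order: (thr1.r0,thr1.r1)
[SC] allowed = {00; 01; 11}
[TSO] allowed = {00; 01; 11}
[PSO] allowed = {00; 01; 10; 11}
target 00 ∈ {SC,TSO,PSO}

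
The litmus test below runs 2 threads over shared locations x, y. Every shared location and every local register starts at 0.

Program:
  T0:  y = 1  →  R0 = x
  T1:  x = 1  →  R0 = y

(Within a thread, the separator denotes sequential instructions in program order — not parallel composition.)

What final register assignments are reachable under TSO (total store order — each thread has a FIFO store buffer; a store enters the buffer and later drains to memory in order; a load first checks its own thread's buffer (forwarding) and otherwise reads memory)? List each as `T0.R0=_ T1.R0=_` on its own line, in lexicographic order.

outcome vector order: (T0.R0,T1.R0)
|TSO outcomes| = 4

T0.R0=0 T1.R0=0
T0.R0=0 T1.R0=1
T0.R0=1 T1.R0=0
T0.R0=1 T1.R0=1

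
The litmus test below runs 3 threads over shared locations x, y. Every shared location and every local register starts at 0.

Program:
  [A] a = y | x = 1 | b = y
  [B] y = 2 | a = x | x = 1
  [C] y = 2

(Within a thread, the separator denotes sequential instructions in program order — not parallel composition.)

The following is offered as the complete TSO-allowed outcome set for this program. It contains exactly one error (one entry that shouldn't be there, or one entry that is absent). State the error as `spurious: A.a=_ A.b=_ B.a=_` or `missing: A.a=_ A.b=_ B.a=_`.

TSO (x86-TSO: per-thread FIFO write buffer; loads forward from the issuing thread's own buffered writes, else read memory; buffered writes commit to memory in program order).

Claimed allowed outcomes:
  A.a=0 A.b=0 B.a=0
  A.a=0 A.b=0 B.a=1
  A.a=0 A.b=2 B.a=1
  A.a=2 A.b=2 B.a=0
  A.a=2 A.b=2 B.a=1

missing: A.a=0 A.b=2 B.a=0

outcome vector order: (A.a,A.b,B.a)
TSO: 6 outcomes — {000; 001; 020; 021; 220; 221}
TSO∖claimed = {020}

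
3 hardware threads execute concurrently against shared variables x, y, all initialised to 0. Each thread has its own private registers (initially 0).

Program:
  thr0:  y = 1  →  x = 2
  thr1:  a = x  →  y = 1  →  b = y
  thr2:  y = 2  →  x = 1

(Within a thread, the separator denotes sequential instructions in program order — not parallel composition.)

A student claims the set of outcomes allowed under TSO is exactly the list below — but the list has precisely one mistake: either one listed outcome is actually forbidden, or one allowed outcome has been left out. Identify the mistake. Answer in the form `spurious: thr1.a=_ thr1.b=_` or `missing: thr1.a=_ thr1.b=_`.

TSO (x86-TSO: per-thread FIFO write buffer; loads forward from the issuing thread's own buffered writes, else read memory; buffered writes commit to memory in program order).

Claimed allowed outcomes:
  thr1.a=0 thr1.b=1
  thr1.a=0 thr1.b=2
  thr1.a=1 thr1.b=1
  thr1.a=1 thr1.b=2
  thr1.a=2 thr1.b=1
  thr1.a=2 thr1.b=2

outcome vector order: (thr1.a,thr1.b)
under TSO → 01 02 11 21 22
claimed∖TSO = {12}

spurious: thr1.a=1 thr1.b=2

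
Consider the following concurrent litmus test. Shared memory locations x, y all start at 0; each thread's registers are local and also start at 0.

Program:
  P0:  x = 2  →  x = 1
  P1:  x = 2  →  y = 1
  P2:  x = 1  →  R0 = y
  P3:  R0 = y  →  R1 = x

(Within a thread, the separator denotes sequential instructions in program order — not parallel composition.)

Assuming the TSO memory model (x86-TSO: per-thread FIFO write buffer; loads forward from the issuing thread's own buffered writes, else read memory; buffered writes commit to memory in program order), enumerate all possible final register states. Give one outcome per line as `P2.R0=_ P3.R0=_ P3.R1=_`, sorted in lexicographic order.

outcome vector order: (P2.R0,P3.R0,P3.R1)
|TSO outcomes| = 10

P2.R0=0 P3.R0=0 P3.R1=0
P2.R0=0 P3.R0=0 P3.R1=1
P2.R0=0 P3.R0=0 P3.R1=2
P2.R0=0 P3.R0=1 P3.R1=1
P2.R0=0 P3.R0=1 P3.R1=2
P2.R0=1 P3.R0=0 P3.R1=0
P2.R0=1 P3.R0=0 P3.R1=1
P2.R0=1 P3.R0=0 P3.R1=2
P2.R0=1 P3.R0=1 P3.R1=1
P2.R0=1 P3.R0=1 P3.R1=2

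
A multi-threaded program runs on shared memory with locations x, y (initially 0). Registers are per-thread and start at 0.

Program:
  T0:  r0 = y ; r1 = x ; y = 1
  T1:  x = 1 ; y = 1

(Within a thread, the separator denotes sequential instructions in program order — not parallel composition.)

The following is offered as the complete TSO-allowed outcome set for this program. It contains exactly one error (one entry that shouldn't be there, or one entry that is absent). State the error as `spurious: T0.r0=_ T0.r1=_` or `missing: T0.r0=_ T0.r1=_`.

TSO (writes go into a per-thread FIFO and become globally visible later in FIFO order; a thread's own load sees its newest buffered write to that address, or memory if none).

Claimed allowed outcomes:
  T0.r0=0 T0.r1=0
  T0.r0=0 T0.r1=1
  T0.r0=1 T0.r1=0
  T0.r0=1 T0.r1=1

spurious: T0.r0=1 T0.r1=0

outcome vector order: (T0.r0,T0.r1)
TSO (3): <0 0>, <0 1>, <1 1>
claimed∖TSO = {<1 0>}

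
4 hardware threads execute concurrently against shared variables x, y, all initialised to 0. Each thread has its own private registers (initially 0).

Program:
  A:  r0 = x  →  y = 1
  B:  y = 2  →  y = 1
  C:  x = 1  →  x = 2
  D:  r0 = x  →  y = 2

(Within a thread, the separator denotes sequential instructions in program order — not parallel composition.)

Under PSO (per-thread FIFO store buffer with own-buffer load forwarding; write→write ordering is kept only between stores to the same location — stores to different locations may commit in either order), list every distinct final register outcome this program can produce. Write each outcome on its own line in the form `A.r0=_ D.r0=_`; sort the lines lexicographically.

outcome vector order: (A.r0,D.r0)
|PSO outcomes| = 9

A.r0=0 D.r0=0
A.r0=0 D.r0=1
A.r0=0 D.r0=2
A.r0=1 D.r0=0
A.r0=1 D.r0=1
A.r0=1 D.r0=2
A.r0=2 D.r0=0
A.r0=2 D.r0=1
A.r0=2 D.r0=2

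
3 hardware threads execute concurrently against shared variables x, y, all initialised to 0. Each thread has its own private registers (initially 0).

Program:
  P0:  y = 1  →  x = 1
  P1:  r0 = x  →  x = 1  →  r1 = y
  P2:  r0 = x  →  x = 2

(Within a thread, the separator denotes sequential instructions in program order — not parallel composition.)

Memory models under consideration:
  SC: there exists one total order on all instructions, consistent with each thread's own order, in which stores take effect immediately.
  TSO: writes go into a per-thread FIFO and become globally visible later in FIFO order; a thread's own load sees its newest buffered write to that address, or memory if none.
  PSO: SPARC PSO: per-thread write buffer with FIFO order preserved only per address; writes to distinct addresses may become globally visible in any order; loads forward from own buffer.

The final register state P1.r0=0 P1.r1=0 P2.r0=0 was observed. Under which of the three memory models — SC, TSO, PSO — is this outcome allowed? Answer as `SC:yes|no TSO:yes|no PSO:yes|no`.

SC:yes TSO:yes PSO:yes

outcome vector order: (P1.r0,P1.r1,P2.r0)
[SC] allowed = {(0,0,0) (0,0,1) (0,1,0) (0,1,1) (1,1,0) (1,1,1) (2,0,0) (2,1,0) (2,1,1)}
[TSO] allowed = {(0,0,0) (0,0,1) (0,1,0) (0,1,1) (1,1,0) (1,1,1) (2,0,0) (2,1,0) (2,1,1)}
[PSO] allowed = {(0,0,0) (0,0,1) (0,1,0) (0,1,1) (1,0,0) (1,0,1) (1,1,0) (1,1,1) (2,0,0) (2,0,1) (2,1,0) (2,1,1)}
target (0,0,0) ∈ {SC,TSO,PSO}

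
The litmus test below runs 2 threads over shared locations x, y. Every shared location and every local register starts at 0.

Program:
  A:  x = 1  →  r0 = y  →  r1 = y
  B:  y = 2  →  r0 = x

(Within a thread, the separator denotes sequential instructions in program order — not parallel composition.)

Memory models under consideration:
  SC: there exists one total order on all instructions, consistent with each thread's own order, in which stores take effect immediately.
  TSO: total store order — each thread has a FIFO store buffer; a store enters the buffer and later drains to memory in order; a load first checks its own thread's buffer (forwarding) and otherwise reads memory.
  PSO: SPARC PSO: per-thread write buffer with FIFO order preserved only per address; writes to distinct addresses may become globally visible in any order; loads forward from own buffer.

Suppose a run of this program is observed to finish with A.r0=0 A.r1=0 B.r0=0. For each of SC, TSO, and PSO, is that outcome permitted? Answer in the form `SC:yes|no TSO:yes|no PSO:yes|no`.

SC:no TSO:yes PSO:yes

outcome vector order: (A.r0,A.r1,B.r0)
SC (4): 0/0/1, 0/2/1, 2/2/0, 2/2/1
TSO (6): 0/0/0, 0/0/1, 0/2/0, 0/2/1, 2/2/0, 2/2/1
PSO (6): 0/0/0, 0/0/1, 0/2/0, 0/2/1, 2/2/0, 2/2/1
target 0/0/0 ∈ {TSO,PSO}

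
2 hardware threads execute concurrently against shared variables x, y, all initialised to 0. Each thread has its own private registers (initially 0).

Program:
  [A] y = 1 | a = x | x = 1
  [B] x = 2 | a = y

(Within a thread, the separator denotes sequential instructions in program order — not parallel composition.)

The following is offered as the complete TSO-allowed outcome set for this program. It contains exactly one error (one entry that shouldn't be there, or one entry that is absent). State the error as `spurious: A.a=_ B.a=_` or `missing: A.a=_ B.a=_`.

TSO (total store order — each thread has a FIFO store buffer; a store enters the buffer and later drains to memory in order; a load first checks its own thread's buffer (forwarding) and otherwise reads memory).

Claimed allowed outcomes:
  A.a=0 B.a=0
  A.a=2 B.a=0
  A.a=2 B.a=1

missing: A.a=0 B.a=1

outcome vector order: (A.a,B.a)
[TSO] allowed = {(0,0); (0,1); (2,0); (2,1)}
TSO∖claimed = {(0,1)}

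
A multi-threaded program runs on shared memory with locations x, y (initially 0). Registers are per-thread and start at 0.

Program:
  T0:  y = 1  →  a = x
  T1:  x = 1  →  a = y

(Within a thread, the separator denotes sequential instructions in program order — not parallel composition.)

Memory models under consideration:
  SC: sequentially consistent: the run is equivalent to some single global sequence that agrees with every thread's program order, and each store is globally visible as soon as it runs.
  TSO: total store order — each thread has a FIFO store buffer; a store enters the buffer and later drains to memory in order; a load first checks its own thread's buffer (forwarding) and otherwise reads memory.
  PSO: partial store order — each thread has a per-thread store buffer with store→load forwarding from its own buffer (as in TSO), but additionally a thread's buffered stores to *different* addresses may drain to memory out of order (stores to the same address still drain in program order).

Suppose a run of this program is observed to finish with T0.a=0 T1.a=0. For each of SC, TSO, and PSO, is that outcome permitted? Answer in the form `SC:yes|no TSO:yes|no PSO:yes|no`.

outcome vector order: (T0.a,T1.a)
SC (3): 01; 10; 11
TSO (4): 00; 01; 10; 11
PSO (4): 00; 01; 10; 11
target 00 ∈ {TSO,PSO}

SC:no TSO:yes PSO:yes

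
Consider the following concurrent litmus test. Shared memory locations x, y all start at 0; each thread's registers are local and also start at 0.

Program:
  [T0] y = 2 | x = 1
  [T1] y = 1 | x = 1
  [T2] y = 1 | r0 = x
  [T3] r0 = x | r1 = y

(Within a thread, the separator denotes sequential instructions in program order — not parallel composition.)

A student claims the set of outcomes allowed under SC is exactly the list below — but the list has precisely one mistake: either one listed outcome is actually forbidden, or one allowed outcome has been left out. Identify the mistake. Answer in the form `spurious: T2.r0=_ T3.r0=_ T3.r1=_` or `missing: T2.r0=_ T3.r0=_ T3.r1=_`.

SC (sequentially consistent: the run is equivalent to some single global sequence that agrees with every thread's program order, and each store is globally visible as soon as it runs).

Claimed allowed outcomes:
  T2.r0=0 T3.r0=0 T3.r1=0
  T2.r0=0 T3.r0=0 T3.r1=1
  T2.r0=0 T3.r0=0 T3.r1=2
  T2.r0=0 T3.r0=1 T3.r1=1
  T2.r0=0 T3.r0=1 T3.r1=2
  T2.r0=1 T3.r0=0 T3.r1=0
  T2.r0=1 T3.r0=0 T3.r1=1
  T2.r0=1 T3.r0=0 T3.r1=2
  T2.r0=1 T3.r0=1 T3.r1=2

outcome vector order: (T2.r0,T3.r0,T3.r1)
SC (10): <0 0 0>, <0 0 1>, <0 0 2>, <0 1 1>, <0 1 2>, <1 0 0>, <1 0 1>, <1 0 2>, <1 1 1>, <1 1 2>
SC∖claimed = {<1 1 1>}

missing: T2.r0=1 T3.r0=1 T3.r1=1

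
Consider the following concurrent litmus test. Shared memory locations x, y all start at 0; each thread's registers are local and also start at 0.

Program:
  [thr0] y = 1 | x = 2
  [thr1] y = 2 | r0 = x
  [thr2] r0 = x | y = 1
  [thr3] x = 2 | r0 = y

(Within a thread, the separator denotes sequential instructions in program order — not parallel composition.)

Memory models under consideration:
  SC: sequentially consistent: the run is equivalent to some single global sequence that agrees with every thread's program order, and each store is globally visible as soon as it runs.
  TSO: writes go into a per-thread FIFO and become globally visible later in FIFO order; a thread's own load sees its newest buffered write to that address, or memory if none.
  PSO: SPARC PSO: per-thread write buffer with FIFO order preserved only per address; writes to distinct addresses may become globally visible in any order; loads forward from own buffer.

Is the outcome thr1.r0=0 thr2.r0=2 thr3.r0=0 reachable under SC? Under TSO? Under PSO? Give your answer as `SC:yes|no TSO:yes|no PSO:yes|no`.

SC:no TSO:yes PSO:yes

outcome vector order: (thr1.r0,thr2.r0,thr3.r0)
SC (10): (0,0,1) (0,0,2) (0,2,1) (0,2,2) (2,0,0) (2,0,1) (2,0,2) (2,2,0) (2,2,1) (2,2,2)
TSO (12): (0,0,0) (0,0,1) (0,0,2) (0,2,0) (0,2,1) (0,2,2) (2,0,0) (2,0,1) (2,0,2) (2,2,0) (2,2,1) (2,2,2)
PSO (12): (0,0,0) (0,0,1) (0,0,2) (0,2,0) (0,2,1) (0,2,2) (2,0,0) (2,0,1) (2,0,2) (2,2,0) (2,2,1) (2,2,2)
target (0,2,0) ∈ {TSO,PSO}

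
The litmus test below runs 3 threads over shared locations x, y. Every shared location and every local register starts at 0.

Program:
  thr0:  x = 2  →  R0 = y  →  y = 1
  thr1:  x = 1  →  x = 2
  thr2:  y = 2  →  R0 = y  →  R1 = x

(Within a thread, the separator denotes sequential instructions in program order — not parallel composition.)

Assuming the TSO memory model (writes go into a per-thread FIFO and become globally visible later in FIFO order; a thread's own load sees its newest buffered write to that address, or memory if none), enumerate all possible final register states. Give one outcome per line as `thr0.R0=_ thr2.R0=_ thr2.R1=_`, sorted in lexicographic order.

outcome vector order: (thr0.R0,thr2.R0,thr2.R1)
|TSO outcomes| = 10

thr0.R0=0 thr2.R0=1 thr2.R1=1
thr0.R0=0 thr2.R0=1 thr2.R1=2
thr0.R0=0 thr2.R0=2 thr2.R1=0
thr0.R0=0 thr2.R0=2 thr2.R1=1
thr0.R0=0 thr2.R0=2 thr2.R1=2
thr0.R0=2 thr2.R0=1 thr2.R1=1
thr0.R0=2 thr2.R0=1 thr2.R1=2
thr0.R0=2 thr2.R0=2 thr2.R1=0
thr0.R0=2 thr2.R0=2 thr2.R1=1
thr0.R0=2 thr2.R0=2 thr2.R1=2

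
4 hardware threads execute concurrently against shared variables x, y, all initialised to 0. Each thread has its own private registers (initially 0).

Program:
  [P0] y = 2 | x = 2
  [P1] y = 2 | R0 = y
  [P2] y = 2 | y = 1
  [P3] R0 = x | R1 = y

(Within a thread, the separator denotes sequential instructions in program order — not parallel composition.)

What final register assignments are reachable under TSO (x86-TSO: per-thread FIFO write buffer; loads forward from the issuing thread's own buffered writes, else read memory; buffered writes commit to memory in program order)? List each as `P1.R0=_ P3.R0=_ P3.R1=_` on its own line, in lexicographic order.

outcome vector order: (P1.R0,P3.R0,P3.R1)
|TSO outcomes| = 10

P1.R0=1 P3.R0=0 P3.R1=0
P1.R0=1 P3.R0=0 P3.R1=1
P1.R0=1 P3.R0=0 P3.R1=2
P1.R0=1 P3.R0=2 P3.R1=1
P1.R0=1 P3.R0=2 P3.R1=2
P1.R0=2 P3.R0=0 P3.R1=0
P1.R0=2 P3.R0=0 P3.R1=1
P1.R0=2 P3.R0=0 P3.R1=2
P1.R0=2 P3.R0=2 P3.R1=1
P1.R0=2 P3.R0=2 P3.R1=2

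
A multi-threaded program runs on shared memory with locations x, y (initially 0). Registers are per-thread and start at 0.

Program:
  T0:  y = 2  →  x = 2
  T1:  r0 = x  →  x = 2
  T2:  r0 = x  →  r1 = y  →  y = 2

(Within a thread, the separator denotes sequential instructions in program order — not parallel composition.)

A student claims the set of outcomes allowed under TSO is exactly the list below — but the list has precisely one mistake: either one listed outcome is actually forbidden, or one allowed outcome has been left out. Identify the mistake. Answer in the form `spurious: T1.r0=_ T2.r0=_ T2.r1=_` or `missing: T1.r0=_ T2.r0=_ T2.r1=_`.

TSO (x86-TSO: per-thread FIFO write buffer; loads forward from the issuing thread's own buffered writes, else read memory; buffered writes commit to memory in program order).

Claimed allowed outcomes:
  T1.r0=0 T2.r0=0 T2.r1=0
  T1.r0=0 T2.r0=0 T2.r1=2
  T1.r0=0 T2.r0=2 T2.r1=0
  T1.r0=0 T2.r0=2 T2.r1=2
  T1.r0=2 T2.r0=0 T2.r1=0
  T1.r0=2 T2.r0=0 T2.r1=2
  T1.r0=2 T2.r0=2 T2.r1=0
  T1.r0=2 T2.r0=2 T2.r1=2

outcome vector order: (T1.r0,T2.r0,T2.r1)
[TSO] allowed = {(0,0,0) (0,0,2) (0,2,0) (0,2,2) (2,0,0) (2,0,2) (2,2,2)}
claimed∖TSO = {(2,2,0)}

spurious: T1.r0=2 T2.r0=2 T2.r1=0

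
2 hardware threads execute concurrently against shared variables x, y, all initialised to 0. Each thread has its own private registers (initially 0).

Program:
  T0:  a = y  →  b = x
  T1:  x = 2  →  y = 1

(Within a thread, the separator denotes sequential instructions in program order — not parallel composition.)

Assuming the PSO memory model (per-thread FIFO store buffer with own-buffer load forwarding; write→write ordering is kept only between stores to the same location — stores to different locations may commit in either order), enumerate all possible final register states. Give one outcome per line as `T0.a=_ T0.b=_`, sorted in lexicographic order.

outcome vector order: (T0.a,T0.b)
|PSO outcomes| = 4

T0.a=0 T0.b=0
T0.a=0 T0.b=2
T0.a=1 T0.b=0
T0.a=1 T0.b=2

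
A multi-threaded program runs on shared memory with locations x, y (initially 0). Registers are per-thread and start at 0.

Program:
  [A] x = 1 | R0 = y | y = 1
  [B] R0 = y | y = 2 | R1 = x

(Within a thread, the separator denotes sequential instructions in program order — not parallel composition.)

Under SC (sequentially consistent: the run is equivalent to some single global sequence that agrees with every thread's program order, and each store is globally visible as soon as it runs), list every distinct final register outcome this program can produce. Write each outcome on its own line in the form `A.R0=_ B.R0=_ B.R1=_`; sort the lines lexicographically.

outcome vector order: (A.R0,B.R0,B.R1)
|SC outcomes| = 4

A.R0=0 B.R0=0 B.R1=1
A.R0=0 B.R0=1 B.R1=1
A.R0=2 B.R0=0 B.R1=0
A.R0=2 B.R0=0 B.R1=1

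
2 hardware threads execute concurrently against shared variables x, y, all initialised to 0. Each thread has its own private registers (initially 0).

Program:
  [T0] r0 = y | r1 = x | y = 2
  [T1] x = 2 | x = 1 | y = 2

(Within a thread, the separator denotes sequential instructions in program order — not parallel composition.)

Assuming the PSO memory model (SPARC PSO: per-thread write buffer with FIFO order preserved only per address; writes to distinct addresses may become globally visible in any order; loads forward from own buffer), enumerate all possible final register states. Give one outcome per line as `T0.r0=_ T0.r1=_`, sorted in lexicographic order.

T0.r0=0 T0.r1=0
T0.r0=0 T0.r1=1
T0.r0=0 T0.r1=2
T0.r0=2 T0.r1=0
T0.r0=2 T0.r1=1
T0.r0=2 T0.r1=2

outcome vector order: (T0.r0,T0.r1)
|PSO outcomes| = 6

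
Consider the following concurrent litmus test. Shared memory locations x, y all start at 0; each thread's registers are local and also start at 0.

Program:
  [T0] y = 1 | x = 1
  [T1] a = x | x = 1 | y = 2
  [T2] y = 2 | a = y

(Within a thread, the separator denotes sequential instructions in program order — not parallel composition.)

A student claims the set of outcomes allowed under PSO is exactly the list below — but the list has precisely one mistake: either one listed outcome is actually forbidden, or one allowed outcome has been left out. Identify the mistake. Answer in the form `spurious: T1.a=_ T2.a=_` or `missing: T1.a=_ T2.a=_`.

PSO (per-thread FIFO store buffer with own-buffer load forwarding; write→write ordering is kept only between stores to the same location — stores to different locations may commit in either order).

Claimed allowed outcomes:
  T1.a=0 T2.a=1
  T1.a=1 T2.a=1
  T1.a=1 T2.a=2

missing: T1.a=0 T2.a=2

outcome vector order: (T1.a,T2.a)
under PSO → 01, 02, 11, 12
PSO∖claimed = {02}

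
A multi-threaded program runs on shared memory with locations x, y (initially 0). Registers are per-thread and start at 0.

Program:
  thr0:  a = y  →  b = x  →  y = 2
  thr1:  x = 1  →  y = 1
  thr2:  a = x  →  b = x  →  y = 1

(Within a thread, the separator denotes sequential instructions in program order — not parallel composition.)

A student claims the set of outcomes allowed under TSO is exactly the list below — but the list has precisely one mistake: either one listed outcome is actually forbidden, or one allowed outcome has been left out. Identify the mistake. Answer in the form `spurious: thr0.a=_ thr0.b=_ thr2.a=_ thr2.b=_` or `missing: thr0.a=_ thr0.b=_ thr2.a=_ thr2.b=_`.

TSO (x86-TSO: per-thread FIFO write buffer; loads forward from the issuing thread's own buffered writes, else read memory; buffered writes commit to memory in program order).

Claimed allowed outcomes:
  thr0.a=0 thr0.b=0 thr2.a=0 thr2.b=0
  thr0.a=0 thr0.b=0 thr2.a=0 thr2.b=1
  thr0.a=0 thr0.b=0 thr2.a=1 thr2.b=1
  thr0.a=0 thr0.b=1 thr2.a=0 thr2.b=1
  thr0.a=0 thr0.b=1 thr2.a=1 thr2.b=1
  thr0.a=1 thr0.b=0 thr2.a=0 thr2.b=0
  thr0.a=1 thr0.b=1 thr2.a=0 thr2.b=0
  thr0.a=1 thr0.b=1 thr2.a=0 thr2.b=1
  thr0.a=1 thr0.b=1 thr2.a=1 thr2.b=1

outcome vector order: (thr0.a,thr0.b,thr2.a,thr2.b)
TSO: 10 outcomes — {0000; 0001; 0011; 0100; 0101; 0111; 1000; 1100; 1101; 1111}
TSO∖claimed = {0100}

missing: thr0.a=0 thr0.b=1 thr2.a=0 thr2.b=0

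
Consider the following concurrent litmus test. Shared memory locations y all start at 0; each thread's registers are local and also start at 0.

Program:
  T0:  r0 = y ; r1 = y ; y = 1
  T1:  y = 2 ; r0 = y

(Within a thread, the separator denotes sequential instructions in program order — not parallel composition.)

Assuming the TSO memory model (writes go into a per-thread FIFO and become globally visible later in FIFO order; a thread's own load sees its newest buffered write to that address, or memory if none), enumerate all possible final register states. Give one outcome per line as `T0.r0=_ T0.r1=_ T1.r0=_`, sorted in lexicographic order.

outcome vector order: (T0.r0,T0.r1,T1.r0)
|TSO outcomes| = 6

T0.r0=0 T0.r1=0 T1.r0=1
T0.r0=0 T0.r1=0 T1.r0=2
T0.r0=0 T0.r1=2 T1.r0=1
T0.r0=0 T0.r1=2 T1.r0=2
T0.r0=2 T0.r1=2 T1.r0=1
T0.r0=2 T0.r1=2 T1.r0=2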